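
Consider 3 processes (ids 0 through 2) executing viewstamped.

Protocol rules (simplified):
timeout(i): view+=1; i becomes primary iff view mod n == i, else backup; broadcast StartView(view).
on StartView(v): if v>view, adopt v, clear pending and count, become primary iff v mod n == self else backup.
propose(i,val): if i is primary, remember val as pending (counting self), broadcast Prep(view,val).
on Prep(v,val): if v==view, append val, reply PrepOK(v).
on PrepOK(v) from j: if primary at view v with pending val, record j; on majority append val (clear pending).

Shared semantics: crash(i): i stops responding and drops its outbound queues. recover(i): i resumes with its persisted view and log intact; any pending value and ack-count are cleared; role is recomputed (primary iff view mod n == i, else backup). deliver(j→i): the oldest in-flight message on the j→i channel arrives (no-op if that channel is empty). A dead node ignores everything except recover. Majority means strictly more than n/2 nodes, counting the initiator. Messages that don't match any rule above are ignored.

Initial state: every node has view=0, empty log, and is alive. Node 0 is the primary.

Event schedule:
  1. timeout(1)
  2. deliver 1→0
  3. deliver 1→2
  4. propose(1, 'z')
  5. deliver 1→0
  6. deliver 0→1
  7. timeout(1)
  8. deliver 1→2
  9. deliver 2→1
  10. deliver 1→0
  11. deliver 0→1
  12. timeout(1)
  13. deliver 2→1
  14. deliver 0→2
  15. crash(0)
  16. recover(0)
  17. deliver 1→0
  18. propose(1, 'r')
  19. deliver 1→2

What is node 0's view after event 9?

e1 timeout(1): 1[prim,v=1,-]
e2 deliver 1→0: 0[back,v=1,-]
e3 deliver 1→2: 2[back,v=1,-]
e4 propose(1,'z'): ·
e5 deliver 1→0: 0[back,v=1,z]
e6 deliver 0→1: 1[prim,v=1,z]
e7 timeout(1): 1[back,v=2,z]
e8 deliver 1→2: 2[back,v=1,z]
e9 deliver 2→1: ·

1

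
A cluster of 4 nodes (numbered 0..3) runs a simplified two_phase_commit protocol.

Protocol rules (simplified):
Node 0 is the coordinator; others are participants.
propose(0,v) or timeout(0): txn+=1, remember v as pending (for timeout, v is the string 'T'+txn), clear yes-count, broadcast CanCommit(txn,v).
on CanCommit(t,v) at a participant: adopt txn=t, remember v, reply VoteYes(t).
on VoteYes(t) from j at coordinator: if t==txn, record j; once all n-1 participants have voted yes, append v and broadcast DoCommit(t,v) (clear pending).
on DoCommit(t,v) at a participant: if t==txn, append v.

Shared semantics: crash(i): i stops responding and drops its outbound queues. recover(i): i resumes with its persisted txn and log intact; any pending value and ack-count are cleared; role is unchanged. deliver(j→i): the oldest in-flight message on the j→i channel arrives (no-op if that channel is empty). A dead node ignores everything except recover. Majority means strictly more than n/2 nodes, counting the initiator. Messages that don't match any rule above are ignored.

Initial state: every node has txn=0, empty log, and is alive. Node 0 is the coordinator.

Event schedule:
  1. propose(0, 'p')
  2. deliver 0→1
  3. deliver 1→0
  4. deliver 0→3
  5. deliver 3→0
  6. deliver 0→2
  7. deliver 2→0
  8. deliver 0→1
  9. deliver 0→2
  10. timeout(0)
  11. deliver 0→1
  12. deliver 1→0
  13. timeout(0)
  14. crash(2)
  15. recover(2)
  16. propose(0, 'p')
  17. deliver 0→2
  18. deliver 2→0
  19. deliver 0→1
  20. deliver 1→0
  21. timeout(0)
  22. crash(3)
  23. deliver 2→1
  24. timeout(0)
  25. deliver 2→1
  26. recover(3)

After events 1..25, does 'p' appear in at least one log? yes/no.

yes

[1] propose(0,'p') → N0(coor t1 [-])
[2] deliver 0→1 → N1(part t1 [-])
[3] deliver 1→0 → ∅
[4] deliver 0→3 → N3(part t1 [-])
[5] deliver 3→0 → ∅
[6] deliver 0→2 → N2(part t1 [-])
[7] deliver 2→0 → N0(coor t1 [p])
[8] deliver 0→1 → N1(part t1 [p])
[9] deliver 0→2 → N2(part t1 [p])
[10] timeout(0) → N0(coor t2 [p])
[11] deliver 0→1 → N1(part t2 [p])
[12] deliver 1→0 → ∅
[13] timeout(0) → N0(coor t3 [p])
[14] crash(2) → N2(✗part t1 [p])
[15] recover(2) → N2(part t1 [p])
[16] propose(0,'p') → N0(coor t4 [p])
[17] deliver 0→2 → N2(part t2 [p])
[18] deliver 2→0 → ∅
[19] deliver 0→1 → N1(part t3 [p])
[20] deliver 1→0 → ∅
[21] timeout(0) → N0(coor t5 [p])
[22] crash(3) → N3(✗part t1 [-])
[23] deliver 2→1 → ∅
[24] timeout(0) → N0(coor t6 [p])
[25] deliver 2→1 → ∅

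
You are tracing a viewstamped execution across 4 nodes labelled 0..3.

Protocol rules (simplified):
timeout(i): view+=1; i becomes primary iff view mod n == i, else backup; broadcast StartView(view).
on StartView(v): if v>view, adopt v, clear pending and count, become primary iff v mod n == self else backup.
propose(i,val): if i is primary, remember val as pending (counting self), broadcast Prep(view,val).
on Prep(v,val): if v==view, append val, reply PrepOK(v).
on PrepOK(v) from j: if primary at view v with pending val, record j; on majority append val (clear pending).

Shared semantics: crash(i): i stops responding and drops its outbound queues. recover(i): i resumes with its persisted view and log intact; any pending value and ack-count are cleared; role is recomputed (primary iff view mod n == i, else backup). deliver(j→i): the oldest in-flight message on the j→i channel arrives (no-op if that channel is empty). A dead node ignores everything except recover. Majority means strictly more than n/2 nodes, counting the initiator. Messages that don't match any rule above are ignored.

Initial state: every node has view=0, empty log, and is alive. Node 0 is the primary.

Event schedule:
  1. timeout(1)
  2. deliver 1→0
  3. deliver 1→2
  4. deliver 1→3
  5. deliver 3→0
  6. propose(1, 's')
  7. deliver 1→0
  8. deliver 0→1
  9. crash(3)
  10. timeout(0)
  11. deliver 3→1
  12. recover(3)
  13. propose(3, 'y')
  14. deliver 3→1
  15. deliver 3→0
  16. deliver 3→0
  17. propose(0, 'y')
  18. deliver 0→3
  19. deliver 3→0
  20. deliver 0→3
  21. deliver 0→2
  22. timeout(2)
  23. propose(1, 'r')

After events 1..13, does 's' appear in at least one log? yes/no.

yes

after 1 — timeout(1): n1:prim/v1/[-]
after 2 — deliver 1→0: n0:back/v1/[-]
after 3 — deliver 1→2: n2:back/v1/[-]
after 4 — deliver 1→3: n3:back/v1/[-]
after 5 — deliver 3→0: ·
after 6 — propose(1,'s'): ·
after 7 — deliver 1→0: n0:back/v1/[s]
after 8 — deliver 0→1: ·
after 9 — crash(3): n3:✗back/v1/[-]
after 10 — timeout(0): n0:back/v2/[s]
after 11 — deliver 3→1: ·
after 12 — recover(3): n3:back/v1/[-]
after 13 — propose(3,'y'): ·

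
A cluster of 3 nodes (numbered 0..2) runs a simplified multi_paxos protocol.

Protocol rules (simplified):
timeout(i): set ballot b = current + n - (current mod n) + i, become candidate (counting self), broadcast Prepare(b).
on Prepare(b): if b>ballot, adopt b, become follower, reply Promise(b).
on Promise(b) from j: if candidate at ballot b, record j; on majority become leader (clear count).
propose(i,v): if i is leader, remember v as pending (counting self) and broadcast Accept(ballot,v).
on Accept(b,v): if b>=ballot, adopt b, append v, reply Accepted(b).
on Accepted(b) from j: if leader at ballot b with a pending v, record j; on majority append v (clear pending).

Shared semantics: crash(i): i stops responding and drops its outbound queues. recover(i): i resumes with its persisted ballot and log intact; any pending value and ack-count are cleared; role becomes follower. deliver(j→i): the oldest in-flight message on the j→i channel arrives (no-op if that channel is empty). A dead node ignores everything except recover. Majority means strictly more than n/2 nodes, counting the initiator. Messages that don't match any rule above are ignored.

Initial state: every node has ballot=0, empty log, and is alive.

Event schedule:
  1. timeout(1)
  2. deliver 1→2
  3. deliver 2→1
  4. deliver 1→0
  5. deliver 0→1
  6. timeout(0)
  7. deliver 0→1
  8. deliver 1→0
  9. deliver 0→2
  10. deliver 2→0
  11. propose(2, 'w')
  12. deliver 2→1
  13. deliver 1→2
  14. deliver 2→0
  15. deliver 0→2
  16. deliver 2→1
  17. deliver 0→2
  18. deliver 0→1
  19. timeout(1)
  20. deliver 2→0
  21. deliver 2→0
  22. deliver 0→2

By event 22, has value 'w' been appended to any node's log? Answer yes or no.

no

[1] timeout(1) → N1(cand b4 [-])
[2] deliver 1→2 → N2(foll b4 [-])
[3] deliver 2→1 → N1(lead b4 [-])
[4] deliver 1→0 → N0(foll b4 [-])
[5] deliver 0→1 → ∅
[6] timeout(0) → N0(cand b6 [-])
[7] deliver 0→1 → N1(foll b6 [-])
[8] deliver 1→0 → N0(lead b6 [-])
[9] deliver 0→2 → N2(foll b6 [-])
[10] deliver 2→0 → ∅
[11] propose(2,'w') → ∅
[12] deliver 2→1 → ∅
[13] deliver 1→2 → ∅
[14] deliver 2→0 → ∅
[15] deliver 0→2 → ∅
[16] deliver 2→1 → ∅
[17] deliver 0→2 → ∅
[18] deliver 0→1 → ∅
[19] timeout(1) → N1(cand b10 [-])
[20] deliver 2→0 → ∅
[21] deliver 2→0 → ∅
[22] deliver 0→2 → ∅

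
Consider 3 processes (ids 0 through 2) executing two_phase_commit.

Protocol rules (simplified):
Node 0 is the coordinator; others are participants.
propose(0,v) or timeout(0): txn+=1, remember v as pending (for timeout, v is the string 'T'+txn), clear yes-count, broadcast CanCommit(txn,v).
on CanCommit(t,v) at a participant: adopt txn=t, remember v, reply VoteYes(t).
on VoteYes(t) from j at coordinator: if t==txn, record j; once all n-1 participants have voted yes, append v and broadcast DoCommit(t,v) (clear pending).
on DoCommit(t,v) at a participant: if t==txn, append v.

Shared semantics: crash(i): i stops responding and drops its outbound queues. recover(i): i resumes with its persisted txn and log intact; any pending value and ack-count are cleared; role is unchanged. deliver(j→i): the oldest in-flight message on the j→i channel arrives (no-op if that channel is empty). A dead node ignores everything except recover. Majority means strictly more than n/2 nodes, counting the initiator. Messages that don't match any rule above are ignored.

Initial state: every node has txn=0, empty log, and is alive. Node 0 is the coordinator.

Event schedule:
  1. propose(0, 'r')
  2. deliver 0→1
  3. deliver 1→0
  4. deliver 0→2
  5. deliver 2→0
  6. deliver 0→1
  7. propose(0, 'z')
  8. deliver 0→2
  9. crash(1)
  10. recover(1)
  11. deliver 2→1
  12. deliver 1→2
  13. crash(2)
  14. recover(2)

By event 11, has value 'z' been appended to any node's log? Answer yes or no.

no

step 1 propose(0,'r'): 0={coor,t=1,log=-}
step 2 deliver 0→1: 1={part,t=1,log=-}
step 3 deliver 1→0: —
step 4 deliver 0→2: 2={part,t=1,log=-}
step 5 deliver 2→0: 0={coor,t=1,log=r}
step 6 deliver 0→1: 1={part,t=1,log=r}
step 7 propose(0,'z'): 0={coor,t=2,log=r}
step 8 deliver 0→2: 2={part,t=1,log=r}
step 9 crash(1): 1={✗part,t=1,log=r}
step 10 recover(1): 1={part,t=1,log=r}
step 11 deliver 2→1: —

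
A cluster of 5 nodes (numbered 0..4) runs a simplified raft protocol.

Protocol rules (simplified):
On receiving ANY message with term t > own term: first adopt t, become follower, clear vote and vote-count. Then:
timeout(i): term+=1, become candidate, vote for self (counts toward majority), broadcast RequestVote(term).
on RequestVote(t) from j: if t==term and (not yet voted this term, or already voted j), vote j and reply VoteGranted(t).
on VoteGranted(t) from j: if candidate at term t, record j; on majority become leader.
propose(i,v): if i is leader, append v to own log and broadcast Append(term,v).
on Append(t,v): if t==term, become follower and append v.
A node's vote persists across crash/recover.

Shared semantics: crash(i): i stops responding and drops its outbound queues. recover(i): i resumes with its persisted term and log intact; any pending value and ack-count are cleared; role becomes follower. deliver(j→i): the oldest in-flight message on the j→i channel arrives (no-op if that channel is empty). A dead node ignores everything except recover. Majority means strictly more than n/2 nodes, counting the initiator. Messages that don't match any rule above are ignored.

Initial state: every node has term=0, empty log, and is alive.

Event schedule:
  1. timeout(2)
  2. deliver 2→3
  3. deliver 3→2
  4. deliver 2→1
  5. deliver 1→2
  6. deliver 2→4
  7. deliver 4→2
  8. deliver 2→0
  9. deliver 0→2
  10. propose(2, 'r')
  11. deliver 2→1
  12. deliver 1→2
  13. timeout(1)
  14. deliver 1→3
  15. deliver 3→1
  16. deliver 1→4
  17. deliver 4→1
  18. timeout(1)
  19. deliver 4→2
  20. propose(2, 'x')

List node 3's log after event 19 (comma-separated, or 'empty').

empty

step 1 timeout(2): 2={cand,t=1,log=-}
step 2 deliver 2→3: 3={foll,t=1,log=-}
step 3 deliver 3→2: —
step 4 deliver 2→1: 1={foll,t=1,log=-}
step 5 deliver 1→2: 2={lead,t=1,log=-}
step 6 deliver 2→4: 4={foll,t=1,log=-}
step 7 deliver 4→2: —
step 8 deliver 2→0: 0={foll,t=1,log=-}
step 9 deliver 0→2: —
step 10 propose(2,'r'): 2={lead,t=1,log=r}
step 11 deliver 2→1: 1={foll,t=1,log=r}
step 12 deliver 1→2: —
step 13 timeout(1): 1={cand,t=2,log=r}
step 14 deliver 1→3: 3={foll,t=2,log=-}
step 15 deliver 3→1: —
step 16 deliver 1→4: 4={foll,t=2,log=-}
step 17 deliver 4→1: 1={lead,t=2,log=r}
step 18 timeout(1): 1={cand,t=3,log=r}
step 19 deliver 4→2: —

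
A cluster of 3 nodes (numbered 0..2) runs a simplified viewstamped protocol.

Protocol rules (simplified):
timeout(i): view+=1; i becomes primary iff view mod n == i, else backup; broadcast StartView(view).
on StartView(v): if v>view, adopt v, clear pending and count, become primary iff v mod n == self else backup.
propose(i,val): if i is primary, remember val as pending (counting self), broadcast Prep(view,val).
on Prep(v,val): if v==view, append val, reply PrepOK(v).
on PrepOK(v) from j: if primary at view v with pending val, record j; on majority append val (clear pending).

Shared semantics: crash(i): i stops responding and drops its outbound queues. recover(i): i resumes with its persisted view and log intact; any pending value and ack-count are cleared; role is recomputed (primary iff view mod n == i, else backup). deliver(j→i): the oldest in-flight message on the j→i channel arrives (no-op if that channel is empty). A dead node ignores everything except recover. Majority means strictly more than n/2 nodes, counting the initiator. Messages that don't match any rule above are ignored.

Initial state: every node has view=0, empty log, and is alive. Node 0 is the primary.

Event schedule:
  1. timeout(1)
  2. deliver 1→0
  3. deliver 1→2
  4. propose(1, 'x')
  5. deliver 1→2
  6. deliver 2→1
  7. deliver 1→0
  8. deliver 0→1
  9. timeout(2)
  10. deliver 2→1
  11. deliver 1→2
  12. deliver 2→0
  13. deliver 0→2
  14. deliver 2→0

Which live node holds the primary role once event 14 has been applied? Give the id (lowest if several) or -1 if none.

2

e1 timeout(1): 1[prim,v=1,-]
e2 deliver 1→0: 0[back,v=1,-]
e3 deliver 1→2: 2[back,v=1,-]
e4 propose(1,'x'): ·
e5 deliver 1→2: 2[back,v=1,x]
e6 deliver 2→1: 1[prim,v=1,x]
e7 deliver 1→0: 0[back,v=1,x]
e8 deliver 0→1: ·
e9 timeout(2): 2[prim,v=2,x]
e10 deliver 2→1: 1[back,v=2,x]
e11 deliver 1→2: ·
e12 deliver 2→0: 0[back,v=2,x]
e13 deliver 0→2: ·
e14 deliver 2→0: ·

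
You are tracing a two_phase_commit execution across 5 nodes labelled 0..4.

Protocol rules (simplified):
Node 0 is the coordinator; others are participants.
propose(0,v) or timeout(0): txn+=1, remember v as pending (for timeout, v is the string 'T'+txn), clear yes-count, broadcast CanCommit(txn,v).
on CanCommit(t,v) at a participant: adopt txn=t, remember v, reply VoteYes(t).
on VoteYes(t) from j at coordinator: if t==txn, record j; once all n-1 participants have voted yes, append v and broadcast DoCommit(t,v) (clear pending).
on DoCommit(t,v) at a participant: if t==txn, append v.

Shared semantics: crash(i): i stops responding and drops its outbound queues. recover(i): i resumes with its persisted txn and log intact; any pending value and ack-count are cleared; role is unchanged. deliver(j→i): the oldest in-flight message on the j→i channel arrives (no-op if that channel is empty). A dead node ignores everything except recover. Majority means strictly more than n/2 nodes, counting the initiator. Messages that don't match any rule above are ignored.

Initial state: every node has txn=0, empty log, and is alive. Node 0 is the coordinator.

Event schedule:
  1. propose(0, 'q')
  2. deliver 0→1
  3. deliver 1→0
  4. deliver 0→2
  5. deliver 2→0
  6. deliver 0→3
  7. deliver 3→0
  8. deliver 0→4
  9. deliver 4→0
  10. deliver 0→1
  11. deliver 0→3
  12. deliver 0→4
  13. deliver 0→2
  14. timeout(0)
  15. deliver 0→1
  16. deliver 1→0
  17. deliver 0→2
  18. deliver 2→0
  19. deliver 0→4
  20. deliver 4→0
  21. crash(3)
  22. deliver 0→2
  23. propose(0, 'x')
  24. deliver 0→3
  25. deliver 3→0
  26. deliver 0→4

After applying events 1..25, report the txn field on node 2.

after 1 — propose(0,'q'): n0:coor/t1/[-]
after 2 — deliver 0→1: n1:part/t1/[-]
after 3 — deliver 1→0: ·
after 4 — deliver 0→2: n2:part/t1/[-]
after 5 — deliver 2→0: ·
after 6 — deliver 0→3: n3:part/t1/[-]
after 7 — deliver 3→0: ·
after 8 — deliver 0→4: n4:part/t1/[-]
after 9 — deliver 4→0: n0:coor/t1/[q]
after 10 — deliver 0→1: n1:part/t1/[q]
after 11 — deliver 0→3: n3:part/t1/[q]
after 12 — deliver 0→4: n4:part/t1/[q]
after 13 — deliver 0→2: n2:part/t1/[q]
after 14 — timeout(0): n0:coor/t2/[q]
after 15 — deliver 0→1: n1:part/t2/[q]
after 16 — deliver 1→0: ·
after 17 — deliver 0→2: n2:part/t2/[q]
after 18 — deliver 2→0: ·
after 19 — deliver 0→4: n4:part/t2/[q]
after 20 — deliver 4→0: ·
after 21 — crash(3): n3:✗part/t1/[q]
after 22 — deliver 0→2: ·
after 23 — propose(0,'x'): n0:coor/t3/[q]
after 24 — deliver 0→3: ·
after 25 — deliver 3→0: ·

2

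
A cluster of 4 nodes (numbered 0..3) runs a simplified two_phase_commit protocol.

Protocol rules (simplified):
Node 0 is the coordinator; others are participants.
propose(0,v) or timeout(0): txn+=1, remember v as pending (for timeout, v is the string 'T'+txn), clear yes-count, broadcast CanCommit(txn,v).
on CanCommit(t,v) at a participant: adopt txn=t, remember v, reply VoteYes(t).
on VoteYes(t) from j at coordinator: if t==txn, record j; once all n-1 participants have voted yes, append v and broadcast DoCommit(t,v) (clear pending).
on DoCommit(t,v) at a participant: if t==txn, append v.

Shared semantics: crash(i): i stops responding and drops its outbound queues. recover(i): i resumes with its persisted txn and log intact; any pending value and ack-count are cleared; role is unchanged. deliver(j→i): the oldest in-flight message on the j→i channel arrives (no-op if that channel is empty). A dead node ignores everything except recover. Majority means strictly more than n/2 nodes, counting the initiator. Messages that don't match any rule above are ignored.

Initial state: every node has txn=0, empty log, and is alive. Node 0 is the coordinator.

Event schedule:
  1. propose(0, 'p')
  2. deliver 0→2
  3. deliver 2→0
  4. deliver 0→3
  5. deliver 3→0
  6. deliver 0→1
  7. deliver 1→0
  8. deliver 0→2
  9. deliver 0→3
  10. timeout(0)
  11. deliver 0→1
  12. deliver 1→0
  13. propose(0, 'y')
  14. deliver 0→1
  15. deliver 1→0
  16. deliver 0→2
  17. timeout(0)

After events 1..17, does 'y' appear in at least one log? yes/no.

no

[1] propose(0,'p') → N0(coor t1 [-])
[2] deliver 0→2 → N2(part t1 [-])
[3] deliver 2→0 → ∅
[4] deliver 0→3 → N3(part t1 [-])
[5] deliver 3→0 → ∅
[6] deliver 0→1 → N1(part t1 [-])
[7] deliver 1→0 → N0(coor t1 [p])
[8] deliver 0→2 → N2(part t1 [p])
[9] deliver 0→3 → N3(part t1 [p])
[10] timeout(0) → N0(coor t2 [p])
[11] deliver 0→1 → N1(part t1 [p])
[12] deliver 1→0 → ∅
[13] propose(0,'y') → N0(coor t3 [p])
[14] deliver 0→1 → N1(part t2 [p])
[15] deliver 1→0 → ∅
[16] deliver 0→2 → N2(part t2 [p])
[17] timeout(0) → N0(coor t4 [p])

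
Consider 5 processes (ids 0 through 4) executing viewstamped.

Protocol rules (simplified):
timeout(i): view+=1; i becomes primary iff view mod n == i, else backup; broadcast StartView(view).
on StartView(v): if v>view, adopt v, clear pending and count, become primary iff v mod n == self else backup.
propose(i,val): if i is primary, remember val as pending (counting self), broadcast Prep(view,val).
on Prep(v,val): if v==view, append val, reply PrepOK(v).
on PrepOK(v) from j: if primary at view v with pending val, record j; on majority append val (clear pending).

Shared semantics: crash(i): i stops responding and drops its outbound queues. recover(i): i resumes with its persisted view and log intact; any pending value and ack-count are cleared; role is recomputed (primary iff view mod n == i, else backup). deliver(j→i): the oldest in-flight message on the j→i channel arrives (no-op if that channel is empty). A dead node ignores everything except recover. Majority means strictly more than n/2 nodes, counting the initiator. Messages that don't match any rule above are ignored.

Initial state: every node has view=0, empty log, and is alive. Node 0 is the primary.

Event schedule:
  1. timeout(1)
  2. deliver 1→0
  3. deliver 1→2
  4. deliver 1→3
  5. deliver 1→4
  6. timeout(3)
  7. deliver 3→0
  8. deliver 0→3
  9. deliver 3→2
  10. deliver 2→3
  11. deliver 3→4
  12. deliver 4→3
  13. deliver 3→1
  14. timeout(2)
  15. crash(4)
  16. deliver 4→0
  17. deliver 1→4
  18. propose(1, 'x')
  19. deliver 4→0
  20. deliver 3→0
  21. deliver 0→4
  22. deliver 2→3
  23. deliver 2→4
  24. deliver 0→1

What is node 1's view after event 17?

step 1 timeout(1): 1={prim,v=1,log=-}
step 2 deliver 1→0: 0={back,v=1,log=-}
step 3 deliver 1→2: 2={back,v=1,log=-}
step 4 deliver 1→3: 3={back,v=1,log=-}
step 5 deliver 1→4: 4={back,v=1,log=-}
step 6 timeout(3): 3={back,v=2,log=-}
step 7 deliver 3→0: 0={back,v=2,log=-}
step 8 deliver 0→3: —
step 9 deliver 3→2: 2={prim,v=2,log=-}
step 10 deliver 2→3: —
step 11 deliver 3→4: 4={back,v=2,log=-}
step 12 deliver 4→3: —
step 13 deliver 3→1: 1={back,v=2,log=-}
step 14 timeout(2): 2={back,v=3,log=-}
step 15 crash(4): 4={✗back,v=2,log=-}
step 16 deliver 4→0: —
step 17 deliver 1→4: —

2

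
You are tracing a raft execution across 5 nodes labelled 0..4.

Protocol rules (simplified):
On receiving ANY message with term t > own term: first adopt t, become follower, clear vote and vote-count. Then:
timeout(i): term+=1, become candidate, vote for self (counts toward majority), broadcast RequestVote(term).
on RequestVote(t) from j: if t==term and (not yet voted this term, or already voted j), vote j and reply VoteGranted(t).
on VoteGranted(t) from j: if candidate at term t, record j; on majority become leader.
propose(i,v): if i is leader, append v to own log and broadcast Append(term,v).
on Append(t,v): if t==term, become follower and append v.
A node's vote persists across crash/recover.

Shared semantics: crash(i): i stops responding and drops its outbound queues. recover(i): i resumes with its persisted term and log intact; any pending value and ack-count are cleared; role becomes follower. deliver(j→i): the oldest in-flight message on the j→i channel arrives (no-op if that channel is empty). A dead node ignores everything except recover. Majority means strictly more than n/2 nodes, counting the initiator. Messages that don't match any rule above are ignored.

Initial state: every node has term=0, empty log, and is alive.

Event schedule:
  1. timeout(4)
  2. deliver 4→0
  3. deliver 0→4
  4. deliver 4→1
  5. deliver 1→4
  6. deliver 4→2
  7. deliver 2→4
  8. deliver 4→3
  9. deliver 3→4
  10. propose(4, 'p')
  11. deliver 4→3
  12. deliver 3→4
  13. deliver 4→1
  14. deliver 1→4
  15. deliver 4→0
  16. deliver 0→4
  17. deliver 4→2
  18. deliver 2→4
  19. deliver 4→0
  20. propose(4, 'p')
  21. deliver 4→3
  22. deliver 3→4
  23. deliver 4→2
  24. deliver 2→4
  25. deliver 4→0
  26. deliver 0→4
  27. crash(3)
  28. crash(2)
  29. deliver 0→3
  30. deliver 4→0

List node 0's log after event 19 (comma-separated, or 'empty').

p

1. timeout(4):  <4:cand t1 ->
2. deliver 4→0:  <0:foll t1 ->
3. deliver 0→4:  nop
4. deliver 4→1:  <1:foll t1 ->
5. deliver 1→4:  <4:lead t1 ->
6. deliver 4→2:  <2:foll t1 ->
7. deliver 2→4:  nop
8. deliver 4→3:  <3:foll t1 ->
9. deliver 3→4:  nop
10. propose(4,'p'):  <4:lead t1 p>
11. deliver 4→3:  <3:foll t1 p>
12. deliver 3→4:  nop
13. deliver 4→1:  <1:foll t1 p>
14. deliver 1→4:  nop
15. deliver 4→0:  <0:foll t1 p>
16. deliver 0→4:  nop
17. deliver 4→2:  <2:foll t1 p>
18. deliver 2→4:  nop
19. deliver 4→0:  nop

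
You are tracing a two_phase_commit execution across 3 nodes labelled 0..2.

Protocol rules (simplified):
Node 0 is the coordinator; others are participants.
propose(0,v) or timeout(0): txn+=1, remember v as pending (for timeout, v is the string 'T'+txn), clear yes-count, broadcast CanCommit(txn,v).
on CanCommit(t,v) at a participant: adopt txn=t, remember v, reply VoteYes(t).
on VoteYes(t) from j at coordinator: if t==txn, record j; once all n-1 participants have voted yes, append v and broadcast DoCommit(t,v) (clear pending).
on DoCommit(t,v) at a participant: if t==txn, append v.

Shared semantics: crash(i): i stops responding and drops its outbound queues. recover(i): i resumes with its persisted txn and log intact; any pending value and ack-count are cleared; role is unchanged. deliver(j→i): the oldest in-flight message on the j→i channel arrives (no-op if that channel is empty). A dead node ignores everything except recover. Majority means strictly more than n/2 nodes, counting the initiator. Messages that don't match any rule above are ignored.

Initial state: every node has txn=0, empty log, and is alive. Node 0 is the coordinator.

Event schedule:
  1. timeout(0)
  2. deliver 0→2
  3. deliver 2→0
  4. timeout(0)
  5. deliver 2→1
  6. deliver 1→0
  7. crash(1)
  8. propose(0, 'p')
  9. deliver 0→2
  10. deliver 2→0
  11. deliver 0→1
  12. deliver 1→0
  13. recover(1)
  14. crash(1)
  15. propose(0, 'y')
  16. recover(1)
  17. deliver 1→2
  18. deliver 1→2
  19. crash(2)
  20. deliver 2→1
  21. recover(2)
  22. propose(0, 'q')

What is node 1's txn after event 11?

step 1 timeout(0): 0={coor,t=1,log=-}
step 2 deliver 0→2: 2={part,t=1,log=-}
step 3 deliver 2→0: —
step 4 timeout(0): 0={coor,t=2,log=-}
step 5 deliver 2→1: —
step 6 deliver 1→0: —
step 7 crash(1): 1={✗part,t=0,log=-}
step 8 propose(0,'p'): 0={coor,t=3,log=-}
step 9 deliver 0→2: 2={part,t=2,log=-}
step 10 deliver 2→0: —
step 11 deliver 0→1: —

0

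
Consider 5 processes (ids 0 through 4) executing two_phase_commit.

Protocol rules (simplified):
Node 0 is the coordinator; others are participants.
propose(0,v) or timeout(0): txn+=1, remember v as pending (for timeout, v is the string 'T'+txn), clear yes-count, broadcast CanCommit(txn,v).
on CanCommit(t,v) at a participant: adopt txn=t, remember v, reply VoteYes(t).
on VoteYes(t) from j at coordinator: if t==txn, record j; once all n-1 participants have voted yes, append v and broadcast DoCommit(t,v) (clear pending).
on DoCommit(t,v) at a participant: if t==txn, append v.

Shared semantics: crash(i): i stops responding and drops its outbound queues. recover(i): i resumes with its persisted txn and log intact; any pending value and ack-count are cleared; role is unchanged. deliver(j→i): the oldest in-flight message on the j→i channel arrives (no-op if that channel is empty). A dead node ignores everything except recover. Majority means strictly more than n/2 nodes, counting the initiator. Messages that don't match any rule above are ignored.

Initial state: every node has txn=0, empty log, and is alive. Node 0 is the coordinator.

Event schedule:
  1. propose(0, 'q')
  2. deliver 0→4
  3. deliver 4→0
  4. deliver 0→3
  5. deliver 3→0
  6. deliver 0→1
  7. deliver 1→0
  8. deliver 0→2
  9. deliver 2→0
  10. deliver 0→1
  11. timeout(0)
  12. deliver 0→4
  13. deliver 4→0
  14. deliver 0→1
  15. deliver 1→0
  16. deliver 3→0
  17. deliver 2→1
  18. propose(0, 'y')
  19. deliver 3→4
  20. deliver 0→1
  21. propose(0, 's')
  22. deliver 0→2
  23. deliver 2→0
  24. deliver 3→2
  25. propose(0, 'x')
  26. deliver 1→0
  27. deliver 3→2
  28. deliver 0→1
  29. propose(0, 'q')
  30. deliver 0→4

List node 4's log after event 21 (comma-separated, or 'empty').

q

1. propose(0,'q'):  <0:coor t1 ->
2. deliver 0→4:  <4:part t1 ->
3. deliver 4→0:  nop
4. deliver 0→3:  <3:part t1 ->
5. deliver 3→0:  nop
6. deliver 0→1:  <1:part t1 ->
7. deliver 1→0:  nop
8. deliver 0→2:  <2:part t1 ->
9. deliver 2→0:  <0:coor t1 q>
10. deliver 0→1:  <1:part t1 q>
11. timeout(0):  <0:coor t2 q>
12. deliver 0→4:  <4:part t1 q>
13. deliver 4→0:  nop
14. deliver 0→1:  <1:part t2 q>
15. deliver 1→0:  nop
16. deliver 3→0:  nop
17. deliver 2→1:  nop
18. propose(0,'y'):  <0:coor t3 q>
19. deliver 3→4:  nop
20. deliver 0→1:  <1:part t3 q>
21. propose(0,'s'):  <0:coor t4 q>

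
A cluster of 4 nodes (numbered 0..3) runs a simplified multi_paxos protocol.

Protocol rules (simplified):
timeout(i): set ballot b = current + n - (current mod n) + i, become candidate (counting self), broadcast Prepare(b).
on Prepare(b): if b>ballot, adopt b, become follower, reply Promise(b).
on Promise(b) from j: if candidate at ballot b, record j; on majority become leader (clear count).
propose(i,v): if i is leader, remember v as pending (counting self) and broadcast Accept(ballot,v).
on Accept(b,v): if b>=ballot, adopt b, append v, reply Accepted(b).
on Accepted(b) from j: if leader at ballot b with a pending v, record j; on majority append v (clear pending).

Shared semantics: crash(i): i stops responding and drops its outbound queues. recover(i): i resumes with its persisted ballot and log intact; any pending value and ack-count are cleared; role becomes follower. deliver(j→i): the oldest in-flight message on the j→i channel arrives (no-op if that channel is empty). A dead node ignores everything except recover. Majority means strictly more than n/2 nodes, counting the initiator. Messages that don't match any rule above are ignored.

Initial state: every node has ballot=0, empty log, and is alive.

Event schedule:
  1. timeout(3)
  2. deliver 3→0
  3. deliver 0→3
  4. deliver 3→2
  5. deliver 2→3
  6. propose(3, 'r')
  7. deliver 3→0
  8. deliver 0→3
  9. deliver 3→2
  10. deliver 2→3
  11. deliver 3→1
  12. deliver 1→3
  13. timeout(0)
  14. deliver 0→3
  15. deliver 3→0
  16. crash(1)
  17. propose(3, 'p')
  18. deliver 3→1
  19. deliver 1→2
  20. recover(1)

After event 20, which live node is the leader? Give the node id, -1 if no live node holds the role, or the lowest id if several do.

-1

after 1 — timeout(3): n3:cand/b7/[-]
after 2 — deliver 3→0: n0:foll/b7/[-]
after 3 — deliver 0→3: ·
after 4 — deliver 3→2: n2:foll/b7/[-]
after 5 — deliver 2→3: n3:lead/b7/[-]
after 6 — propose(3,'r'): ·
after 7 — deliver 3→0: n0:foll/b7/[r]
after 8 — deliver 0→3: ·
after 9 — deliver 3→2: n2:foll/b7/[r]
after 10 — deliver 2→3: n3:lead/b7/[r]
after 11 — deliver 3→1: n1:foll/b7/[-]
after 12 — deliver 1→3: ·
after 13 — timeout(0): n0:cand/b8/[r]
after 14 — deliver 0→3: n3:foll/b8/[r]
after 15 — deliver 3→0: ·
after 16 — crash(1): n1:✗foll/b7/[-]
after 17 — propose(3,'p'): ·
after 18 — deliver 3→1: ·
after 19 — deliver 1→2: ·
after 20 — recover(1): n1:foll/b7/[-]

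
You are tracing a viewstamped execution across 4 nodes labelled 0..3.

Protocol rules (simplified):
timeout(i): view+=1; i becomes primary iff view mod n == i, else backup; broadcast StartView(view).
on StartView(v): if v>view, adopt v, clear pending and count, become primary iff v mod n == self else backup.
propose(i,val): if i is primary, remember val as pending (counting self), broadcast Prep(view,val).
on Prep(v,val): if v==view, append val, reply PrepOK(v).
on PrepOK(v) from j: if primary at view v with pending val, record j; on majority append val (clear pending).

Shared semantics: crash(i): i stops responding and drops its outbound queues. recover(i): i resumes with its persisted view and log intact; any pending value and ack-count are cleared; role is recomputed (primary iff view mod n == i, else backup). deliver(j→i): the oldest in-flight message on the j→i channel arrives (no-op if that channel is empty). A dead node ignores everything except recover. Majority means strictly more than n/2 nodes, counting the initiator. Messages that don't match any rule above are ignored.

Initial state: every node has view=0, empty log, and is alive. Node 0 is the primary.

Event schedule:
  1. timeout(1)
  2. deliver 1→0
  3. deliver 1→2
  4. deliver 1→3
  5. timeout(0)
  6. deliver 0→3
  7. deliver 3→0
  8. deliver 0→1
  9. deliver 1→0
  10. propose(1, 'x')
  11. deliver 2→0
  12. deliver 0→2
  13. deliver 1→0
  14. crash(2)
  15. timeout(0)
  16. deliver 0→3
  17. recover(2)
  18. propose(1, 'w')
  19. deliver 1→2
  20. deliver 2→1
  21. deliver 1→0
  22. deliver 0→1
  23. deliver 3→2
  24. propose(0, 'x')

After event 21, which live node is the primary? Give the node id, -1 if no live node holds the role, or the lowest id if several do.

2

step 1 timeout(1): 1={prim,v=1,log=-}
step 2 deliver 1→0: 0={back,v=1,log=-}
step 3 deliver 1→2: 2={back,v=1,log=-}
step 4 deliver 1→3: 3={back,v=1,log=-}
step 5 timeout(0): 0={back,v=2,log=-}
step 6 deliver 0→3: 3={back,v=2,log=-}
step 7 deliver 3→0: —
step 8 deliver 0→1: 1={back,v=2,log=-}
step 9 deliver 1→0: —
step 10 propose(1,'x'): —
step 11 deliver 2→0: —
step 12 deliver 0→2: 2={prim,v=2,log=-}
step 13 deliver 1→0: —
step 14 crash(2): 2={✗prim,v=2,log=-}
step 15 timeout(0): 0={back,v=3,log=-}
step 16 deliver 0→3: 3={prim,v=3,log=-}
step 17 recover(2): 2={prim,v=2,log=-}
step 18 propose(1,'w'): —
step 19 deliver 1→2: —
step 20 deliver 2→1: —
step 21 deliver 1→0: —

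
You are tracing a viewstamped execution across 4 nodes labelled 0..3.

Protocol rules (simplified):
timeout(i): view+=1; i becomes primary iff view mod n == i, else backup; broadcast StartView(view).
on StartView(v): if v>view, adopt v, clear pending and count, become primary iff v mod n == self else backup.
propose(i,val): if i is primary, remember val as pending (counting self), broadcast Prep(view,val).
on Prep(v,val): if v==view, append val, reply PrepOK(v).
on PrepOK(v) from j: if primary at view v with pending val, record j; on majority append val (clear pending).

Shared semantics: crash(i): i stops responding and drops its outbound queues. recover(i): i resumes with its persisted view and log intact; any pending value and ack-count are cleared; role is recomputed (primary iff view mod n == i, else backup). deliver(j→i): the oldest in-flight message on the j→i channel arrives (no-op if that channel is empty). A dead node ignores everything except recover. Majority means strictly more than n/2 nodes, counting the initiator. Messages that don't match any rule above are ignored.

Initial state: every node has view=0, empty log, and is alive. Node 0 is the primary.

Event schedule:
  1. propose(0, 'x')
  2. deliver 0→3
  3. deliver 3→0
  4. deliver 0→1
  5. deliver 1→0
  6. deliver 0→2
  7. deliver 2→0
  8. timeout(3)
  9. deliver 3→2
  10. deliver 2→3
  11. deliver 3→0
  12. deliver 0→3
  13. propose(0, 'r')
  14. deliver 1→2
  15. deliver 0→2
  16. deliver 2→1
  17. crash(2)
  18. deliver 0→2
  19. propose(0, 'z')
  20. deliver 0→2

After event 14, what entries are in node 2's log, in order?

after 1 — propose(0,'x'): ·
after 2 — deliver 0→3: n3:back/v0/[x]
after 3 — deliver 3→0: ·
after 4 — deliver 0→1: n1:back/v0/[x]
after 5 — deliver 1→0: n0:prim/v0/[x]
after 6 — deliver 0→2: n2:back/v0/[x]
after 7 — deliver 2→0: ·
after 8 — timeout(3): n3:back/v1/[x]
after 9 — deliver 3→2: n2:back/v1/[x]
after 10 — deliver 2→3: ·
after 11 — deliver 3→0: n0:back/v1/[x]
after 12 — deliver 0→3: ·
after 13 — propose(0,'r'): ·
after 14 — deliver 1→2: ·

x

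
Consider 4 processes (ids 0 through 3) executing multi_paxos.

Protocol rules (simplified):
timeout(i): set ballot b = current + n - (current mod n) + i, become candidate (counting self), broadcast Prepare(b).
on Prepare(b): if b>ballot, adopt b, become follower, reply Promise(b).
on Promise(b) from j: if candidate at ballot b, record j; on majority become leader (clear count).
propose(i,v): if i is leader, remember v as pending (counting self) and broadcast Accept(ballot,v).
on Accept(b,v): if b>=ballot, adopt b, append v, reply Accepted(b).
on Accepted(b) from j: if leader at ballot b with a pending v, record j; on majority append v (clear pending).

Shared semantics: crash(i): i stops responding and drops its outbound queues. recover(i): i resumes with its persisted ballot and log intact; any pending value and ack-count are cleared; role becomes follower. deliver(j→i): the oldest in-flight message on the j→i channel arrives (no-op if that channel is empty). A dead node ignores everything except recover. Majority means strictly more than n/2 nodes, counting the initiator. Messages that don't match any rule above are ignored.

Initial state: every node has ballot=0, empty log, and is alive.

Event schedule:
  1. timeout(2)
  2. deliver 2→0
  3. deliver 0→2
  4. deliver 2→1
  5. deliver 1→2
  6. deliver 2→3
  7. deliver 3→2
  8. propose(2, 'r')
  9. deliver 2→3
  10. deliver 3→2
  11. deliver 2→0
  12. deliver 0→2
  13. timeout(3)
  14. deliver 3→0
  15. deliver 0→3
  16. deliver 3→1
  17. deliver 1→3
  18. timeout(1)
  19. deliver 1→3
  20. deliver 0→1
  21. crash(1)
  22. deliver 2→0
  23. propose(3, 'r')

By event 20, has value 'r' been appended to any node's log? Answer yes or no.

[1] timeout(2) → N2(cand b6 [-])
[2] deliver 2→0 → N0(foll b6 [-])
[3] deliver 0→2 → ∅
[4] deliver 2→1 → N1(foll b6 [-])
[5] deliver 1→2 → N2(lead b6 [-])
[6] deliver 2→3 → N3(foll b6 [-])
[7] deliver 3→2 → ∅
[8] propose(2,'r') → ∅
[9] deliver 2→3 → N3(foll b6 [r])
[10] deliver 3→2 → ∅
[11] deliver 2→0 → N0(foll b6 [r])
[12] deliver 0→2 → N2(lead b6 [r])
[13] timeout(3) → N3(cand b11 [r])
[14] deliver 3→0 → N0(foll b11 [r])
[15] deliver 0→3 → ∅
[16] deliver 3→1 → N1(foll b11 [-])
[17] deliver 1→3 → N3(lead b11 [r])
[18] timeout(1) → N1(cand b13 [-])
[19] deliver 1→3 → N3(foll b13 [r])
[20] deliver 0→1 → ∅

yes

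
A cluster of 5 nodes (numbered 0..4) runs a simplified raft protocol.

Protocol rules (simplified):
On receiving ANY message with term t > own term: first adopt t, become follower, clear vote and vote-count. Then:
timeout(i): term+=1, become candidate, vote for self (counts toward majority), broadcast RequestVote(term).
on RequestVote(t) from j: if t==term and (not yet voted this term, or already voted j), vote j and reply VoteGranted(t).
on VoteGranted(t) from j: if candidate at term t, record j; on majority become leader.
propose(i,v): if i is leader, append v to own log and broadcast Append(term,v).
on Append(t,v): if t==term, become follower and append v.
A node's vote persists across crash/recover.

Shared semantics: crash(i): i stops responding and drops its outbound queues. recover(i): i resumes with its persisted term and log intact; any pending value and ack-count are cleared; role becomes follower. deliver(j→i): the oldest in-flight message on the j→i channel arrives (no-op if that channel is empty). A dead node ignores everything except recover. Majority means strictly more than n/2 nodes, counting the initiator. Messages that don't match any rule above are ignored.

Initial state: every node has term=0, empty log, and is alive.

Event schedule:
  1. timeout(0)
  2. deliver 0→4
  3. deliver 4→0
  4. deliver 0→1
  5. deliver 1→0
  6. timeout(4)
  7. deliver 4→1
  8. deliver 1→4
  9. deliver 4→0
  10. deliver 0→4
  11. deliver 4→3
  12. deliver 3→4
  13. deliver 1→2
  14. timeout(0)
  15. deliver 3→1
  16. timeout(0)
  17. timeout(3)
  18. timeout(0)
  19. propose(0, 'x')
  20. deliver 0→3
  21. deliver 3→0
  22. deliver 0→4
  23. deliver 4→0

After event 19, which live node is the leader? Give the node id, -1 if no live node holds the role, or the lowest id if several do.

4

1. timeout(0):  <0:cand t1 ->
2. deliver 0→4:  <4:foll t1 ->
3. deliver 4→0:  nop
4. deliver 0→1:  <1:foll t1 ->
5. deliver 1→0:  <0:lead t1 ->
6. timeout(4):  <4:cand t2 ->
7. deliver 4→1:  <1:foll t2 ->
8. deliver 1→4:  nop
9. deliver 4→0:  <0:foll t2 ->
10. deliver 0→4:  <4:lead t2 ->
11. deliver 4→3:  <3:foll t2 ->
12. deliver 3→4:  nop
13. deliver 1→2:  nop
14. timeout(0):  <0:cand t3 ->
15. deliver 3→1:  nop
16. timeout(0):  <0:cand t4 ->
17. timeout(3):  <3:cand t3 ->
18. timeout(0):  <0:cand t5 ->
19. propose(0,'x'):  nop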